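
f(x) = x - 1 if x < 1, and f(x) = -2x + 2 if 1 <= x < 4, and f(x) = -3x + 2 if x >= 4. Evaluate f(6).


6 satisfies x >= 4
f(6) = -16

-16


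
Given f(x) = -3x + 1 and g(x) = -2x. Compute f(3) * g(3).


48


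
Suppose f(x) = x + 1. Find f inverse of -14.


-15


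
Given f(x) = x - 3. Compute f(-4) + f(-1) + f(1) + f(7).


f(-4) = -7
f(-1) = -4
f(1) = -2
f(7) = 4
Sum = -9

-9


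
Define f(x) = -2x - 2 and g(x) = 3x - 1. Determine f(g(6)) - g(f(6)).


7


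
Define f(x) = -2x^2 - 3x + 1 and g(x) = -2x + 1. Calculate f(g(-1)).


g(-1) = 3
f(3) = (-2)*(3)^2 - 3*(3) + 1 = -26

-26


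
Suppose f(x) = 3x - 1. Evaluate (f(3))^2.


f(3) = 8
(8)^2 = 64

64


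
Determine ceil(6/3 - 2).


6/3 = 2
2 - 2 = 0
ceil(0) = 0

0


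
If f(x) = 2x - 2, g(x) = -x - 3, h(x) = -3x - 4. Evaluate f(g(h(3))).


h(3) = -13
g(-13) = 10
f(10) = 18

18


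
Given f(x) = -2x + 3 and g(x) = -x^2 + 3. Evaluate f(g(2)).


g(2) = -1
f(-1) = 5

5


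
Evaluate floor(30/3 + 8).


30/3 = 10
10 + 8 = 18
floor(18) = 18

18


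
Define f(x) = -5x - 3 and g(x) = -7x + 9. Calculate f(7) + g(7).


-78


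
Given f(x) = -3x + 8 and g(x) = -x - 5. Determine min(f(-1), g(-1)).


f(-1) = 11
g(-1) = -4
min = -4

-4


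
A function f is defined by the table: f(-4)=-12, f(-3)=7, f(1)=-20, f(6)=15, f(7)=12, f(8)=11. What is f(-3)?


Reading from the table at x = -3

7


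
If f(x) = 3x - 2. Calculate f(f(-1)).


f(-1) = -5
f(-5) = -17

-17


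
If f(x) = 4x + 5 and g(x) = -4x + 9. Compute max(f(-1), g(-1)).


f(-1) = 1
g(-1) = 13
max = 13

13


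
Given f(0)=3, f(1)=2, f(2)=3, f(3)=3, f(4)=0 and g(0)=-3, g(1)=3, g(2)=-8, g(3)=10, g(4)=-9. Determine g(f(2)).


f(2) = 3
g(3) = 10

10


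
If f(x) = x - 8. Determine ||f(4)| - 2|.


f(4) = -4
|-4| = 4
|4 - 2| = 2

2


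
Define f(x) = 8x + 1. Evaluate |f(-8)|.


f(-8) = -63
|-63| = 63

63


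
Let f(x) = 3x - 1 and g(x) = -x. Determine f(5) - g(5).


19


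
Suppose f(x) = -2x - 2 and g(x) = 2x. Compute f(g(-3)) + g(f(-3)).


18


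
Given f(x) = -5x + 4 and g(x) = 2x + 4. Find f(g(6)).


g(6) = 16
f(16) = -76

-76


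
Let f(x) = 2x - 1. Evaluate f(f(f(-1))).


-15


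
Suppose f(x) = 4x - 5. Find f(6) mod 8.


f(6) = 19
19 mod 8 = 3

3


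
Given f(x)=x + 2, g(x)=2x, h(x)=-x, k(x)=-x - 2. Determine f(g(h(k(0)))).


6


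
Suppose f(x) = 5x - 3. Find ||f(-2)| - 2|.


11


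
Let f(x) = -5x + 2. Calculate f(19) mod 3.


f(19) = -93
-93 mod 3 = 0

0


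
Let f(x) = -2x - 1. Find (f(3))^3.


f(3) = -7
(-7)^3 = -343

-343


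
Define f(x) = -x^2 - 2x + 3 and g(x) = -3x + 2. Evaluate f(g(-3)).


g(-3) = 11
f(11) = (-1)*(11)^2 - 2*(11) + 3 = -140

-140


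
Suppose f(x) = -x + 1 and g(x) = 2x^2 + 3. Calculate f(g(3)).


g(3) = 21
f(21) = -20

-20


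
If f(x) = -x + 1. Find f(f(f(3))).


f(3) = -2
f(-2) = 3
f(3) = -2

-2


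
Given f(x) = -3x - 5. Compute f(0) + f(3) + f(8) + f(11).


f(0) = -5
f(3) = -14
f(8) = -29
f(11) = -38
Sum = -86

-86


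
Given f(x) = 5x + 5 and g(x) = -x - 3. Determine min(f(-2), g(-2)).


f(-2) = -5
g(-2) = -1
min = -5

-5


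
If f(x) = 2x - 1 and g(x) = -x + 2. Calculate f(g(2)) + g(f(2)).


-2


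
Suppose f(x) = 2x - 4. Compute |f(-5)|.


f(-5) = -14
|-14| = 14

14


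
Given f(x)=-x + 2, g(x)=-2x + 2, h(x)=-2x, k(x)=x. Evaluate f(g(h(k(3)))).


-12


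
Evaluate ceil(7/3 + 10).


7/3 = 2.3333
2.3333 + 10 = 12.3333
ceil(12.3333) = 13

13


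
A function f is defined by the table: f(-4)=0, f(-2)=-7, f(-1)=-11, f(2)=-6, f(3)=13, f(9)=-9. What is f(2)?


Reading from the table at x = 2

-6


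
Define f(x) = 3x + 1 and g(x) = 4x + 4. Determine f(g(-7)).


g(-7) = -24
f(-24) = -71

-71


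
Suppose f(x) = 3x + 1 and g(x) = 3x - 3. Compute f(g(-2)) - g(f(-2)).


-8


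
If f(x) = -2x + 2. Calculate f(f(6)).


f(6) = -10
f(-10) = 22

22


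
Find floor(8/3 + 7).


8/3 = 2.6667
2.6667 + 7 = 9.6667
floor(9.6667) = 9

9


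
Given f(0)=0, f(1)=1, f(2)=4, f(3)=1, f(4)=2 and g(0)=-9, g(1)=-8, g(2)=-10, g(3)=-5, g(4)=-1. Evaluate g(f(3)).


-8


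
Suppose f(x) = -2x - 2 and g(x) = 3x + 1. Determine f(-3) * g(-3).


f(-3) = 4
g(-3) = -8
Product = -32

-32


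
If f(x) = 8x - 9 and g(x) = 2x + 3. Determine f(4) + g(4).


f(4) = 23
g(4) = 11
Sum = 34

34


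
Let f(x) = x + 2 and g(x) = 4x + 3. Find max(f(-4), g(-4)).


f(-4) = -2
g(-4) = -13
max = -2

-2


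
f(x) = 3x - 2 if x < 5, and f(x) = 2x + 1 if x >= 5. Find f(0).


-2


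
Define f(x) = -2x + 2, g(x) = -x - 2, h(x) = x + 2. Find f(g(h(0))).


h(0) = 2
g(2) = -4
f(-4) = 10

10


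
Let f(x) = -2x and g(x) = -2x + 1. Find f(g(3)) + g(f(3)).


f(g(3)) = 10
g(f(3)) = 13
Sum = 23

23


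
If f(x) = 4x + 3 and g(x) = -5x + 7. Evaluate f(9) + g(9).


f(9) = 39
g(9) = -38
Sum = 1

1


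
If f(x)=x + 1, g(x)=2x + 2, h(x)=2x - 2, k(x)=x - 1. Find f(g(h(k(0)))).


k(0) = -1
h(-1) = -4
g(-4) = -6
f(-6) = -5

-5


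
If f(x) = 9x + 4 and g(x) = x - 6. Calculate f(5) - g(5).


50


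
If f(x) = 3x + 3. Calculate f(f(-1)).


3


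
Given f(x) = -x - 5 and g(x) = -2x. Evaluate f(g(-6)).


g(-6) = 12
f(12) = -17

-17


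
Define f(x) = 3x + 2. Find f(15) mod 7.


f(15) = 47
47 mod 7 = 5

5


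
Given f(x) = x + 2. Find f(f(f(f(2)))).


f(2) = 4
f(4) = 6
f(6) = 8
f(8) = 10

10


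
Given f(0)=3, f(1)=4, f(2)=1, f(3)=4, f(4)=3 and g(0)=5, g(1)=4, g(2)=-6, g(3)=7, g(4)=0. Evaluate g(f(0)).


f(0) = 3
g(3) = 7

7


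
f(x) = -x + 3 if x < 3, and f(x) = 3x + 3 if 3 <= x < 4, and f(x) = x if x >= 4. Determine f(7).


7 satisfies x >= 4
f(7) = 7

7


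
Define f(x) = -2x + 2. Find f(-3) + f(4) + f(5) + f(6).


f(-3) = 8
f(4) = -6
f(5) = -8
f(6) = -10
Sum = -16

-16


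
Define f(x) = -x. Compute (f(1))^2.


f(1) = -1
(-1)^2 = 1

1


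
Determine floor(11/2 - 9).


11/2 = 5.5
5.5 - 9 = -3.5
floor(-3.5) = -4

-4


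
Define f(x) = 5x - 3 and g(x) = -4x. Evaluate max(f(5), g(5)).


f(5) = 22
g(5) = -20
max = 22

22


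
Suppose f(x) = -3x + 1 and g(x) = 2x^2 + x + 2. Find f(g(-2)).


g(-2) = 8
f(8) = -23

-23


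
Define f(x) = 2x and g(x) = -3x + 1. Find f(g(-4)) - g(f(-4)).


f(g(-4)) = 26
g(f(-4)) = 25
Difference = 1

1


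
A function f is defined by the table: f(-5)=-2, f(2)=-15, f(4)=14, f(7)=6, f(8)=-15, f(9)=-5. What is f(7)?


Reading from the table at x = 7

6


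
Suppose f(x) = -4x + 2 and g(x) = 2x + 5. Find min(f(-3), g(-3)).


f(-3) = 14
g(-3) = -1
min = -1

-1


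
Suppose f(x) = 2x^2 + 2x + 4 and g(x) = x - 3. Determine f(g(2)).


g(2) = -1
f(-1) = 2*(-1)^2 + 2*(-1) + 4 = 4

4


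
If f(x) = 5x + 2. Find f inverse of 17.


Solve 5x + 2 = 17
x = (17 - 2) / 5 = 3

3


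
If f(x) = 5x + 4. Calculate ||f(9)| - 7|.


f(9) = 49
|49| = 49
|49 - 7| = 42

42


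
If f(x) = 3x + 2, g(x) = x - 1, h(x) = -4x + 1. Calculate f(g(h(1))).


h(1) = -3
g(-3) = -4
f(-4) = -10

-10


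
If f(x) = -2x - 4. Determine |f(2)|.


f(2) = -8
|-8| = 8

8


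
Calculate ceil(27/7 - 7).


27/7 = 3.8571
3.8571 - 7 = -3.1429
ceil(-3.1429) = -3

-3


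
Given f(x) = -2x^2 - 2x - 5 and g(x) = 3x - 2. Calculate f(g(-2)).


-117


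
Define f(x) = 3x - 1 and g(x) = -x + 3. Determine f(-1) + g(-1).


f(-1) = -4
g(-1) = 4
Sum = 0

0


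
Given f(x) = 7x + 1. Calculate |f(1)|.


f(1) = 8
|8| = 8

8


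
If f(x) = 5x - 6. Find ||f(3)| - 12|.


f(3) = 9
|9| = 9
|9 - 12| = 3

3


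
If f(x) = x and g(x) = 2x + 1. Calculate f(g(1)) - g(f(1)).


f(g(1)) = 3
g(f(1)) = 3
Difference = 0

0


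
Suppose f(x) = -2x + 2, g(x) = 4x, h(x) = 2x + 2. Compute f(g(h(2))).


h(2) = 6
g(6) = 24
f(24) = -46

-46


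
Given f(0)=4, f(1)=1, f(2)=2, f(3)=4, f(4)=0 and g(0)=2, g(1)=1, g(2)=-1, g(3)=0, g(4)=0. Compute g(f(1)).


f(1) = 1
g(1) = 1

1


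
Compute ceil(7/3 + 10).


7/3 = 2.3333
2.3333 + 10 = 12.3333
ceil(12.3333) = 13

13


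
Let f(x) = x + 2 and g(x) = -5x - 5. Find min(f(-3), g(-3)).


f(-3) = -1
g(-3) = 10
min = -1

-1


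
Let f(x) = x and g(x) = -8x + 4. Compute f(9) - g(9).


f(9) = 9
g(9) = -68
Difference = 77

77


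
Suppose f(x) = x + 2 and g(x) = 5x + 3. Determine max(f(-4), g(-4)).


f(-4) = -2
g(-4) = -17
max = -2

-2


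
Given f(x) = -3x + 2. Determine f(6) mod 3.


f(6) = -16
-16 mod 3 = 2

2


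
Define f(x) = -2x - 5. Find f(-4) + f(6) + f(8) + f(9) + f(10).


f(-4) = 3
f(6) = -17
f(8) = -21
f(9) = -23
f(10) = -25
Sum = -83

-83


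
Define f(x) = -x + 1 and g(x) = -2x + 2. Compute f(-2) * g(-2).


18


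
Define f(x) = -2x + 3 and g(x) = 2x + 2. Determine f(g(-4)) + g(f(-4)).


f(g(-4)) = 15
g(f(-4)) = 24
Sum = 39

39


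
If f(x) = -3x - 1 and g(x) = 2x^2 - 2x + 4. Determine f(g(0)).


g(0) = 4
f(4) = -13

-13


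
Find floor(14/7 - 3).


14/7 = 2
2 - 3 = -1
floor(-1) = -1

-1


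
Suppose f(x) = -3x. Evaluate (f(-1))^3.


f(-1) = 3
(3)^3 = 27

27


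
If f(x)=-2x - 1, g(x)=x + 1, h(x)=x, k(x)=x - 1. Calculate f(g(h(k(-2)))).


k(-2) = -3
h(-3) = -3
g(-3) = -2
f(-2) = 3

3


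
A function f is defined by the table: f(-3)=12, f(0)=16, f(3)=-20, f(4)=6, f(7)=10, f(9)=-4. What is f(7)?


Reading from the table at x = 7

10


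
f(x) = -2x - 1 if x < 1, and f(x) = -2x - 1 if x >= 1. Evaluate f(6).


6 satisfies x >= 1
f(6) = -13

-13


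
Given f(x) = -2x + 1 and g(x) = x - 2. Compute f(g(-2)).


9


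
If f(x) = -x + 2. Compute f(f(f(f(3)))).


f(3) = -1
f(-1) = 3
f(3) = -1
f(-1) = 3

3


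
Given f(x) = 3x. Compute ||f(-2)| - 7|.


f(-2) = -6
|-6| = 6
|6 - 7| = 1

1


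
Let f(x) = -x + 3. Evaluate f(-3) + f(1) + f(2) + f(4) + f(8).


f(-3) = 6
f(1) = 2
f(2) = 1
f(4) = -1
f(8) = -5
Sum = 3

3


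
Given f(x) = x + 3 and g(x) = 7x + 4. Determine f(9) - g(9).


f(9) = 12
g(9) = 67
Difference = -55

-55


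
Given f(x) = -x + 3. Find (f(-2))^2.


f(-2) = 5
(5)^2 = 25

25


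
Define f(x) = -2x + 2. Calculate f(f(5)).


f(5) = -8
f(-8) = 18

18


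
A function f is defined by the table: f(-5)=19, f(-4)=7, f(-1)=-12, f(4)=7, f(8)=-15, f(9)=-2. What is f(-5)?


Reading from the table at x = -5

19


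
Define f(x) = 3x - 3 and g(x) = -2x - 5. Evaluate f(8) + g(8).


0


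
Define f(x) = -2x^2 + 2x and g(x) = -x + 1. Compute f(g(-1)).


g(-1) = 2
f(2) = (-2)*(2)^2 + 2*(2) = -4

-4


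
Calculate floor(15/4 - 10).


15/4 = 3.75
3.75 - 10 = -6.25
floor(-6.25) = -7

-7


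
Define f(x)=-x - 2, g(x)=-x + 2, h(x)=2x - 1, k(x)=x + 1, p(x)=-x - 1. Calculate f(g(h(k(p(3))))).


-11


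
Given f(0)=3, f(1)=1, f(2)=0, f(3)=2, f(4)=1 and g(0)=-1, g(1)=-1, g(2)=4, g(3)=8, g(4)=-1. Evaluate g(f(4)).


f(4) = 1
g(1) = -1

-1


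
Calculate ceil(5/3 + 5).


5/3 = 1.6667
1.6667 + 5 = 6.6667
ceil(6.6667) = 7

7


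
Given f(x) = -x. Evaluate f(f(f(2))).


f(2) = -2
f(-2) = 2
f(2) = -2

-2


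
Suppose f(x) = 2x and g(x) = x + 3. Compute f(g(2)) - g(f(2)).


f(g(2)) = 10
g(f(2)) = 7
Difference = 3

3


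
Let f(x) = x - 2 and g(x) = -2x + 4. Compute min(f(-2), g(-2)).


f(-2) = -4
g(-2) = 8
min = -4

-4


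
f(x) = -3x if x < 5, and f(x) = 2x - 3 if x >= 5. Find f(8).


13


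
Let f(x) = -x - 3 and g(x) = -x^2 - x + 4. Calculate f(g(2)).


g(2) = -2
f(-2) = -1

-1


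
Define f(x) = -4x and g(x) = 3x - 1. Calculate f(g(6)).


g(6) = 17
f(17) = -68

-68


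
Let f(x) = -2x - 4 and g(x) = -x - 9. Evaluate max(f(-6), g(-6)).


f(-6) = 8
g(-6) = -3
max = 8

8


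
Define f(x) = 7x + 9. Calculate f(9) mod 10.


2


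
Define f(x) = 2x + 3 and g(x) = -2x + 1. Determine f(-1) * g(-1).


f(-1) = 1
g(-1) = 3
Product = 3

3


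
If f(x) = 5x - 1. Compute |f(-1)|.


6


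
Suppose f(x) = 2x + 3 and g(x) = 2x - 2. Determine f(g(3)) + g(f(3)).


f(g(3)) = 11
g(f(3)) = 16
Sum = 27

27


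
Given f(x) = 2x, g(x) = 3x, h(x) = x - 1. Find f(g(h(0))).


-6


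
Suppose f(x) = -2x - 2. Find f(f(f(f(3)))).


f(3) = -8
f(-8) = 14
f(14) = -30
f(-30) = 58

58


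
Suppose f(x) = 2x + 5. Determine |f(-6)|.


f(-6) = -7
|-7| = 7

7


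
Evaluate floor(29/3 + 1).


29/3 = 9.6667
9.6667 + 1 = 10.6667
floor(10.6667) = 10

10


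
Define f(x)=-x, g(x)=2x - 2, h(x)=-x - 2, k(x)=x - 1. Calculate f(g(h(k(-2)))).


0


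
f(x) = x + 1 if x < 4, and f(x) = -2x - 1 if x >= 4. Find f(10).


10 satisfies x >= 4
f(10) = -21

-21


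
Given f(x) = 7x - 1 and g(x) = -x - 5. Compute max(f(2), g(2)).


f(2) = 13
g(2) = -7
max = 13

13


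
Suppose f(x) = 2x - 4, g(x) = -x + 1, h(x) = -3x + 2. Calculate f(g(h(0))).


h(0) = 2
g(2) = -1
f(-1) = -6

-6


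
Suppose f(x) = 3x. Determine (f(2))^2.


f(2) = 6
(6)^2 = 36

36


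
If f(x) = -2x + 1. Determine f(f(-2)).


f(-2) = 5
f(5) = -9

-9


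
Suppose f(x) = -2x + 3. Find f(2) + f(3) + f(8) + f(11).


f(2) = -1
f(3) = -3
f(8) = -13
f(11) = -19
Sum = -36

-36


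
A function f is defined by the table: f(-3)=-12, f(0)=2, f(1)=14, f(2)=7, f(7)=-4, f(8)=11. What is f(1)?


Reading from the table at x = 1

14


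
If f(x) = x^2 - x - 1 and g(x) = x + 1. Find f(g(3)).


g(3) = 4
f(4) = 1*(4)^2 - 1*(4) - 1 = 11

11


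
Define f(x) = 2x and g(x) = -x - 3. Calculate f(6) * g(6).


f(6) = 12
g(6) = -9
Product = -108

-108


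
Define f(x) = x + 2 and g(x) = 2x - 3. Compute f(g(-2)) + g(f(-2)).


-8


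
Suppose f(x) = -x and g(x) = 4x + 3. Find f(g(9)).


g(9) = 39
f(39) = -39

-39


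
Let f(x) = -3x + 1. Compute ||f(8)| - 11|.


f(8) = -23
|-23| = 23
|23 - 11| = 12

12


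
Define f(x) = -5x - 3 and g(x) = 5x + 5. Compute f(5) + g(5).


f(5) = -28
g(5) = 30
Sum = 2

2


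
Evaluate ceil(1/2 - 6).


1/2 = 0.5
0.5 - 6 = -5.5
ceil(-5.5) = -5

-5


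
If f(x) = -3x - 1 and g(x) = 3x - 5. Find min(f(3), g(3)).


f(3) = -10
g(3) = 4
min = -10

-10


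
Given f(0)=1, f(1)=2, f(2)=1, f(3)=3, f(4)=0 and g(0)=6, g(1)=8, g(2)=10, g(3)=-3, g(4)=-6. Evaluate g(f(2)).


f(2) = 1
g(1) = 8

8


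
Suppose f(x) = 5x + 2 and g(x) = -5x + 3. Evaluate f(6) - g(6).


f(6) = 32
g(6) = -27
Difference = 59

59


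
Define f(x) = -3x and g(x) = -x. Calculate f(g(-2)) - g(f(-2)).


0


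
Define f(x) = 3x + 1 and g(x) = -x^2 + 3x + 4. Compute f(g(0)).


g(0) = 4
f(4) = 13

13


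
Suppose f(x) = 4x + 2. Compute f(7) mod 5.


f(7) = 30
30 mod 5 = 0

0


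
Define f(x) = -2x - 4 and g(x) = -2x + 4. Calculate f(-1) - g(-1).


f(-1) = -2
g(-1) = 6
Difference = -8

-8


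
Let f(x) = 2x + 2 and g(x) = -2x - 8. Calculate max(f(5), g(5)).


f(5) = 12
g(5) = -18
max = 12

12


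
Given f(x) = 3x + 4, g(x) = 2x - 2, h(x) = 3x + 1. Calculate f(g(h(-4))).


h(-4) = -11
g(-11) = -24
f(-24) = -68

-68


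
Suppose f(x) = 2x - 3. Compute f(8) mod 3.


f(8) = 13
13 mod 3 = 1

1


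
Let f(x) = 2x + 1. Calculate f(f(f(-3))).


f(-3) = -5
f(-5) = -9
f(-9) = -17

-17


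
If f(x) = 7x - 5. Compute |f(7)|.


f(7) = 44
|44| = 44

44


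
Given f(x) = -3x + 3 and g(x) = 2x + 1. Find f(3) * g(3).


f(3) = -6
g(3) = 7
Product = -42

-42


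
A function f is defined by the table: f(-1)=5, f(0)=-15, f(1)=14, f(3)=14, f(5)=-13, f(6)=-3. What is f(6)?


-3


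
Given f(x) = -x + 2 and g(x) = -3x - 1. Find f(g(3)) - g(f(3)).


f(g(3)) = 12
g(f(3)) = 2
Difference = 10

10


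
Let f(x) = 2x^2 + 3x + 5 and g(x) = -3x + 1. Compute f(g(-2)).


g(-2) = 7
f(7) = 2*(7)^2 + 3*(7) + 5 = 124

124


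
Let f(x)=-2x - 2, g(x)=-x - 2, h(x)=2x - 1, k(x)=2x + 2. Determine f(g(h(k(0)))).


k(0) = 2
h(2) = 3
g(3) = -5
f(-5) = 8

8


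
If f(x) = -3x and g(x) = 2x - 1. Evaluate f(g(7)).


g(7) = 13
f(13) = -39

-39


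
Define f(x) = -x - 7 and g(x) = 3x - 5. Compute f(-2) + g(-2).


f(-2) = -5
g(-2) = -11
Sum = -16

-16


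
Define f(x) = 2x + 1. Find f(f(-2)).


f(-2) = -3
f(-3) = -5

-5


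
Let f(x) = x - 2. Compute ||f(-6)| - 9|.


f(-6) = -8
|-8| = 8
|8 - 9| = 1

1


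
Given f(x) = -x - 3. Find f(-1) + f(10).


-15


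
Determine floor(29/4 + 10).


29/4 = 7.25
7.25 + 10 = 17.25
floor(17.25) = 17

17


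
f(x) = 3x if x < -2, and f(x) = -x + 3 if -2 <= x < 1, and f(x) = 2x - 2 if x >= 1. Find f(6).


6 satisfies x >= 1
f(6) = 10

10


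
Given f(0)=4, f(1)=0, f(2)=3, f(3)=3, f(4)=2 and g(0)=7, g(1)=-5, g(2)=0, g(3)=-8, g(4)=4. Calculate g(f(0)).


f(0) = 4
g(4) = 4

4


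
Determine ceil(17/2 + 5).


14


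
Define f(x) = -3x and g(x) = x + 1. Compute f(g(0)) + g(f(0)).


f(g(0)) = -3
g(f(0)) = 1
Sum = -2

-2


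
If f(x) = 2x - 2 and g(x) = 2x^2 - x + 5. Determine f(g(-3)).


g(-3) = 26
f(26) = 50

50


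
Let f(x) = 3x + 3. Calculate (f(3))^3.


f(3) = 12
(12)^3 = 1728

1728


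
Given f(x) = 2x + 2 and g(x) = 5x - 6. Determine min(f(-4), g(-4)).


-26


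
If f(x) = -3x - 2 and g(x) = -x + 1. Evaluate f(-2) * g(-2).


f(-2) = 4
g(-2) = 3
Product = 12

12


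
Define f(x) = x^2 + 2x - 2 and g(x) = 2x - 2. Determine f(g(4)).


g(4) = 6
f(6) = 1*(6)^2 + 2*(6) - 2 = 46

46


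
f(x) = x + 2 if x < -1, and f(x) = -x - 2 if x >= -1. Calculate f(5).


5 satisfies x >= -1
f(5) = -7

-7


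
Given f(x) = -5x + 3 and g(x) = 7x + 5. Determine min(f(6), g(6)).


f(6) = -27
g(6) = 47
min = -27

-27


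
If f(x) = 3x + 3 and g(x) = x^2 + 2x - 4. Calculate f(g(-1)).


-12


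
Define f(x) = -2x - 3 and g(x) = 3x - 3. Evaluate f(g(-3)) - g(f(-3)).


f(g(-3)) = 21
g(f(-3)) = 6
Difference = 15

15


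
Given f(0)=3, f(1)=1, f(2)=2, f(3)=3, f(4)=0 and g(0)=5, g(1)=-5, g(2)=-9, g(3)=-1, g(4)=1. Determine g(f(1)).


f(1) = 1
g(1) = -5

-5


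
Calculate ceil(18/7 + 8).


18/7 = 2.5714
2.5714 + 8 = 10.5714
ceil(10.5714) = 11

11


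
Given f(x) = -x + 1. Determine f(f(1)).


f(1) = 0
f(0) = 1

1


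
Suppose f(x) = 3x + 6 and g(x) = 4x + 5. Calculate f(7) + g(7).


f(7) = 27
g(7) = 33
Sum = 60

60


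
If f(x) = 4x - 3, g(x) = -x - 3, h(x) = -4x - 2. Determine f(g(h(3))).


h(3) = -14
g(-14) = 11
f(11) = 41

41


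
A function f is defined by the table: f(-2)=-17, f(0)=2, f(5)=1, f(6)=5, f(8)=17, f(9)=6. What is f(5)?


Reading from the table at x = 5

1


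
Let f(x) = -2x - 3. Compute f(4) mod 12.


f(4) = -11
-11 mod 12 = 1

1


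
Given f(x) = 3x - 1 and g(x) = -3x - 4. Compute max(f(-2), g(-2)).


f(-2) = -7
g(-2) = 2
max = 2

2


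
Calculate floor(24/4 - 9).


24/4 = 6
6 - 9 = -3
floor(-3) = -3

-3


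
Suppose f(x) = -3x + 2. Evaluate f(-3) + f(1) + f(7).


f(-3) = 11
f(1) = -1
f(7) = -19
Sum = -9

-9


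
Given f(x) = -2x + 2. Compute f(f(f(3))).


f(3) = -4
f(-4) = 10
f(10) = -18

-18


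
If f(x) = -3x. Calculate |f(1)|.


f(1) = -3
|-3| = 3

3


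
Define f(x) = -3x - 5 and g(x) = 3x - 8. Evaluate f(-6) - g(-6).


39


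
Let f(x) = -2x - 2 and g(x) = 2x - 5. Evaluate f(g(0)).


8


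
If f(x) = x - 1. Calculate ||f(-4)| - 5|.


f(-4) = -5
|-5| = 5
|5 - 5| = 0

0


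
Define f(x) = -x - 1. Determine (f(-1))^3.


f(-1) = 0
(0)^3 = 0

0


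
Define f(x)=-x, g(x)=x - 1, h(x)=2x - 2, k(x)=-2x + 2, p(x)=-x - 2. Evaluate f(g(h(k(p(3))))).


-21


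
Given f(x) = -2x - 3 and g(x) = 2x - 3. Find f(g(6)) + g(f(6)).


f(g(6)) = -21
g(f(6)) = -33
Sum = -54

-54


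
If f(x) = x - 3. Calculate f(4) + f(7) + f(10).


f(4) = 1
f(7) = 4
f(10) = 7
Sum = 12

12


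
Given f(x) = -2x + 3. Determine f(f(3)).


9


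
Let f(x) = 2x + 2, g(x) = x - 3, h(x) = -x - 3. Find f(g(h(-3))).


h(-3) = 0
g(0) = -3
f(-3) = -4

-4


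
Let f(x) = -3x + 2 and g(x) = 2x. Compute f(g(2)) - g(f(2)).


f(g(2)) = -10
g(f(2)) = -8
Difference = -2

-2


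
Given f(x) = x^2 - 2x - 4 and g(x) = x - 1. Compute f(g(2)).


-5


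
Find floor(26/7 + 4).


26/7 = 3.7143
3.7143 + 4 = 7.7143
floor(7.7143) = 7

7


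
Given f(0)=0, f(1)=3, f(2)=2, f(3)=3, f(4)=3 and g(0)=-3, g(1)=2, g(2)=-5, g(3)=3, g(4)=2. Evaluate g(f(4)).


f(4) = 3
g(3) = 3

3


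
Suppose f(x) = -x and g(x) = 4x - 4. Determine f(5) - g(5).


-21


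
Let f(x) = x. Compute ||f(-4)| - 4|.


f(-4) = -4
|-4| = 4
|4 - 4| = 0

0


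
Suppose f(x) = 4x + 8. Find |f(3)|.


f(3) = 20
|20| = 20

20


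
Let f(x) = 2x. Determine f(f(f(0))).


f(0) = 0
f(0) = 0
f(0) = 0

0


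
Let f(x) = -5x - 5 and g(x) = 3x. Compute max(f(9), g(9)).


27


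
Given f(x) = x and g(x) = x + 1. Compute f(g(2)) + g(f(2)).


f(g(2)) = 3
g(f(2)) = 3
Sum = 6

6


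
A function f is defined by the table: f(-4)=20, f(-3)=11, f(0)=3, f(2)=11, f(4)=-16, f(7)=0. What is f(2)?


11


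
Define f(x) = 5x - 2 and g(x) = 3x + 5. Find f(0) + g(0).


f(0) = -2
g(0) = 5
Sum = 3

3


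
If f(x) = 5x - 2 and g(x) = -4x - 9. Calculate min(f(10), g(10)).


f(10) = 48
g(10) = -49
min = -49

-49


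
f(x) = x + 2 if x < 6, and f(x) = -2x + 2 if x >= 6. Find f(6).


6 satisfies x >= 6
f(6) = -10

-10


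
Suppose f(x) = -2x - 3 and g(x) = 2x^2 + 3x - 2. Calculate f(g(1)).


g(1) = 3
f(3) = -9

-9


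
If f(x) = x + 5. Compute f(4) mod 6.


3


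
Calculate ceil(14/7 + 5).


14/7 = 2
2 + 5 = 7
ceil(7) = 7

7


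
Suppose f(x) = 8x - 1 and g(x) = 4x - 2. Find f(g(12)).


367


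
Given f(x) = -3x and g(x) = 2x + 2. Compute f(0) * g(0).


f(0) = 0
g(0) = 2
Product = 0

0


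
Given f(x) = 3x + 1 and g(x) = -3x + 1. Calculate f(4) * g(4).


-143


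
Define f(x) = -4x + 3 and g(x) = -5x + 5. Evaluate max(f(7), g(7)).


-25


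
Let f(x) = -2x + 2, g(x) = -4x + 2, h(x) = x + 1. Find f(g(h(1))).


h(1) = 2
g(2) = -6
f(-6) = 14

14


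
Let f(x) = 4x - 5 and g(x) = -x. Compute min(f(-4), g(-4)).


f(-4) = -21
g(-4) = 4
min = -21

-21


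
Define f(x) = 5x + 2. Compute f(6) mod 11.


f(6) = 32
32 mod 11 = 10

10


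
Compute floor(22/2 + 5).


22/2 = 11
11 + 5 = 16
floor(16) = 16

16


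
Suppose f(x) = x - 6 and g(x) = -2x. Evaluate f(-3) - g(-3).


f(-3) = -9
g(-3) = 6
Difference = -15

-15


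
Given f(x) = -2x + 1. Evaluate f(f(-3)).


f(-3) = 7
f(7) = -13

-13


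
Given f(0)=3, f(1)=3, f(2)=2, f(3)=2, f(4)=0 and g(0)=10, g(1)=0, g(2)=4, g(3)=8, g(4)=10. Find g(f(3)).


f(3) = 2
g(2) = 4

4


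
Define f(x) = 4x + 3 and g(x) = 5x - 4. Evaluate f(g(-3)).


g(-3) = -19
f(-19) = -73

-73


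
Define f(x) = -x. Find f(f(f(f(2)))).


f(2) = -2
f(-2) = 2
f(2) = -2
f(-2) = 2

2


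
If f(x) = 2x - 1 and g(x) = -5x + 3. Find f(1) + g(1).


f(1) = 1
g(1) = -2
Sum = -1

-1


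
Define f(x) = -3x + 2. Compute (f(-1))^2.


f(-1) = 5
(5)^2 = 25

25


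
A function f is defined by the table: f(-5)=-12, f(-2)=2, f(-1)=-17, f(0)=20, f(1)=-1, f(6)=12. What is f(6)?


Reading from the table at x = 6

12


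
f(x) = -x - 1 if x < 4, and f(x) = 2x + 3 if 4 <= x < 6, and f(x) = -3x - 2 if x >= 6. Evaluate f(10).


10 satisfies x >= 6
f(10) = -32

-32


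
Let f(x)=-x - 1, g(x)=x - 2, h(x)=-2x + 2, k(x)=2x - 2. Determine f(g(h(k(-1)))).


k(-1) = -4
h(-4) = 10
g(10) = 8
f(8) = -9

-9


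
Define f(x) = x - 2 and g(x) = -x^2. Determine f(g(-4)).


g(-4) = -16
f(-16) = -18

-18


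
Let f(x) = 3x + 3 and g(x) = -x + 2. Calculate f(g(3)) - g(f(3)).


f(g(3)) = 0
g(f(3)) = -10
Difference = 10

10


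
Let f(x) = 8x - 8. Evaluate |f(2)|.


f(2) = 8
|8| = 8

8


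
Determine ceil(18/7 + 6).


9


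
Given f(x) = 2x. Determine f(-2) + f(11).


f(-2) = -4
f(11) = 22
Sum = 18

18


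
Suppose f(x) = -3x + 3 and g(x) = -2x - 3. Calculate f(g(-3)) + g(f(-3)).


-33


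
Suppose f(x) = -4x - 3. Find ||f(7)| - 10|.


f(7) = -31
|-31| = 31
|31 - 10| = 21

21


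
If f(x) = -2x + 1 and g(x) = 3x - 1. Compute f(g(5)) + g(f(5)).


f(g(5)) = -27
g(f(5)) = -28
Sum = -55

-55


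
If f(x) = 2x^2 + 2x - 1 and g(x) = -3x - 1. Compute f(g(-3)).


g(-3) = 8
f(8) = 2*(8)^2 + 2*(8) - 1 = 143

143


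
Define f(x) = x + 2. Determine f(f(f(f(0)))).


f(0) = 2
f(2) = 4
f(4) = 6
f(6) = 8

8


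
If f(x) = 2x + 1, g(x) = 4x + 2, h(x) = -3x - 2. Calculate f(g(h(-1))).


h(-1) = 1
g(1) = 6
f(6) = 13

13


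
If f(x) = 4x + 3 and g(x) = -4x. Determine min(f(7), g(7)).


-28


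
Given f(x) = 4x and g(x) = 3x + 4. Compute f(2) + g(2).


f(2) = 8
g(2) = 10
Sum = 18

18


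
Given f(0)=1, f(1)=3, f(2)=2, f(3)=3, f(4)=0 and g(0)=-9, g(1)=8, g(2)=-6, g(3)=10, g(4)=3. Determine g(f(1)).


f(1) = 3
g(3) = 10

10


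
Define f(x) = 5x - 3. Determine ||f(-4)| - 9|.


f(-4) = -23
|-23| = 23
|23 - 9| = 14

14


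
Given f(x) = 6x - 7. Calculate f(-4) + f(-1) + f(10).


f(-4) = -31
f(-1) = -13
f(10) = 53
Sum = 9

9


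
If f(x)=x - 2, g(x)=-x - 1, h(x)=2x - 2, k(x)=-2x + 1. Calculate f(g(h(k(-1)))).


k(-1) = 3
h(3) = 4
g(4) = -5
f(-5) = -7

-7


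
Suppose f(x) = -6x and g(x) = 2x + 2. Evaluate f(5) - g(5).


f(5) = -30
g(5) = 12
Difference = -42

-42


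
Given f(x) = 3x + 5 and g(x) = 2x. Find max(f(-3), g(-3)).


f(-3) = -4
g(-3) = -6
max = -4

-4


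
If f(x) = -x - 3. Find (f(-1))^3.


f(-1) = -2
(-2)^3 = -8

-8


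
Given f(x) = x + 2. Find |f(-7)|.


f(-7) = -5
|-5| = 5

5


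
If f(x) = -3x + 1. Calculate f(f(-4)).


f(-4) = 13
f(13) = -38

-38


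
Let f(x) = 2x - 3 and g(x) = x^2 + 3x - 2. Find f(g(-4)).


1


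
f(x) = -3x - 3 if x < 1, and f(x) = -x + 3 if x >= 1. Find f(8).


8 satisfies x >= 1
f(8) = -5

-5


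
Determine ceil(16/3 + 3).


9


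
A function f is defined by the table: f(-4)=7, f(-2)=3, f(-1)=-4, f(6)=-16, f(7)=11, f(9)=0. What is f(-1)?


-4


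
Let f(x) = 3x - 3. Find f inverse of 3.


Solve 3x - 3 = 3
x = (3 + 3) / 3 = 2

2


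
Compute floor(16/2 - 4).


16/2 = 8
8 - 4 = 4
floor(4) = 4

4


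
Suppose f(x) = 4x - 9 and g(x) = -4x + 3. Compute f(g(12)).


g(12) = -45
f(-45) = -189

-189


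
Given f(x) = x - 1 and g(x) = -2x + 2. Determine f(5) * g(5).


f(5) = 4
g(5) = -8
Product = -32

-32


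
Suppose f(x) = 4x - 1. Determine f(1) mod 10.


f(1) = 3
3 mod 10 = 3

3


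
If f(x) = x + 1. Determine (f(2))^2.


f(2) = 3
(3)^2 = 9

9


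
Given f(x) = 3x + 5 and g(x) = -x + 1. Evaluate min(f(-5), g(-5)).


f(-5) = -10
g(-5) = 6
min = -10

-10


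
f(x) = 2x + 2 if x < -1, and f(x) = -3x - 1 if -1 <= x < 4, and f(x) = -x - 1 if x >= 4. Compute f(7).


7 satisfies x >= 4
f(7) = -8

-8


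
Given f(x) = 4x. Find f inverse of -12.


Solve 4x = -12
x = (-12) / 4 = -3

-3


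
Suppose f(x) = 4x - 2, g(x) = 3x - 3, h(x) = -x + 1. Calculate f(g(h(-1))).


h(-1) = 2
g(2) = 3
f(3) = 10

10


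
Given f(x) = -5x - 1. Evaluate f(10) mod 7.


f(10) = -51
-51 mod 7 = 5

5


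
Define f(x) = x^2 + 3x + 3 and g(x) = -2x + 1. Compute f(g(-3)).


g(-3) = 7
f(7) = 1*(7)^2 + 3*(7) + 3 = 73

73


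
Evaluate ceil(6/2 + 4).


6/2 = 3
3 + 4 = 7
ceil(7) = 7

7


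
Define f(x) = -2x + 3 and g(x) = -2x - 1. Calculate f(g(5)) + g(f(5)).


f(g(5)) = 25
g(f(5)) = 13
Sum = 38

38


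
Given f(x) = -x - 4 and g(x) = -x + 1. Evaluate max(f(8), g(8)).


-7


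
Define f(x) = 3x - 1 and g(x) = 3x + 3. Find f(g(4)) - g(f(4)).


f(g(4)) = 44
g(f(4)) = 36
Difference = 8

8


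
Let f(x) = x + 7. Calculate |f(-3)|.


f(-3) = 4
|4| = 4

4


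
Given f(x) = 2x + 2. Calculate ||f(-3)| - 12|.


f(-3) = -4
|-4| = 4
|4 - 12| = 8

8


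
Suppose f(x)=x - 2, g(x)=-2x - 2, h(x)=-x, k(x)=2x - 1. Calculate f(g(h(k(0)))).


k(0) = -1
h(-1) = 1
g(1) = -4
f(-4) = -6

-6


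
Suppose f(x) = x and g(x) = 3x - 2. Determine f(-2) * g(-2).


f(-2) = -2
g(-2) = -8
Product = 16

16


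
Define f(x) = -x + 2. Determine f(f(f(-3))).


f(-3) = 5
f(5) = -3
f(-3) = 5

5


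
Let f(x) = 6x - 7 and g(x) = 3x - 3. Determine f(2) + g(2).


f(2) = 5
g(2) = 3
Sum = 8

8


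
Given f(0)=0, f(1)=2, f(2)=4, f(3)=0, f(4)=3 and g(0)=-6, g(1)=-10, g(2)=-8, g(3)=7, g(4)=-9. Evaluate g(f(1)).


f(1) = 2
g(2) = -8

-8


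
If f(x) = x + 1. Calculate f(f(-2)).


f(-2) = -1
f(-1) = 0

0


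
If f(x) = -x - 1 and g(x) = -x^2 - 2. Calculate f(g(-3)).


g(-3) = -11
f(-11) = 10

10


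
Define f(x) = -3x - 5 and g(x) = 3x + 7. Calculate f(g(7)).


g(7) = 28
f(28) = -89

-89


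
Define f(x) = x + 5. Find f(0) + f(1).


f(0) = 5
f(1) = 6
Sum = 11

11


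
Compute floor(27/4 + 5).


27/4 = 6.75
6.75 + 5 = 11.75
floor(11.75) = 11

11


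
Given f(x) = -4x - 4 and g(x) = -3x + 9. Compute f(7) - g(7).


f(7) = -32
g(7) = -12
Difference = -20

-20


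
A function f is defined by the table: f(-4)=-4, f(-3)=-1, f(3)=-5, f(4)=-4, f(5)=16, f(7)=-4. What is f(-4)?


-4


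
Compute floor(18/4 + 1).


18/4 = 4.5
4.5 + 1 = 5.5
floor(5.5) = 5

5


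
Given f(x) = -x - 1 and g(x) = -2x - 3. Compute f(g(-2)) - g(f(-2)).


3


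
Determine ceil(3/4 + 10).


3/4 = 0.75
0.75 + 10 = 10.75
ceil(10.75) = 11

11


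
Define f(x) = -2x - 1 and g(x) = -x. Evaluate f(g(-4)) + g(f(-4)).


f(g(-4)) = -9
g(f(-4)) = -7
Sum = -16

-16


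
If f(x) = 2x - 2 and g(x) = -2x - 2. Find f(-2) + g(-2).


-4


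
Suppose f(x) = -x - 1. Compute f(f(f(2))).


f(2) = -3
f(-3) = 2
f(2) = -3

-3


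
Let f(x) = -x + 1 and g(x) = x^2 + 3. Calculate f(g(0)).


-2


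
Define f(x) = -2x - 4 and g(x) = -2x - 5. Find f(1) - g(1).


f(1) = -6
g(1) = -7
Difference = 1

1


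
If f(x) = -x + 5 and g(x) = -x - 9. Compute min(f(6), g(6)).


f(6) = -1
g(6) = -15
min = -15

-15


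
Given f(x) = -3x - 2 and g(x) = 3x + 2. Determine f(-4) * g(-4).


f(-4) = 10
g(-4) = -10
Product = -100

-100


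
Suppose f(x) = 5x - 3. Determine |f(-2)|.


f(-2) = -13
|-13| = 13

13


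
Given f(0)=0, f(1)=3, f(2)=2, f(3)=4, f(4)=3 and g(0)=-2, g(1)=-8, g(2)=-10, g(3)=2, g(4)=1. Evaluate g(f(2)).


-10


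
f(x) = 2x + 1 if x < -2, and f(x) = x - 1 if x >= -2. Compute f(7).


7 satisfies x >= -2
f(7) = 6

6


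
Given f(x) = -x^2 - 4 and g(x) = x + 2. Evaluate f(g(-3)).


g(-3) = -1
f(-1) = (-1)*(-1)^2 - 4 = -5

-5


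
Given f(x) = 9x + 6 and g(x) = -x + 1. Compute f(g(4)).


-21


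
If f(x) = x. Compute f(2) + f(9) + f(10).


f(2) = 2
f(9) = 9
f(10) = 10
Sum = 21

21


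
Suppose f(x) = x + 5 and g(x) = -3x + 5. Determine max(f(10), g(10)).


f(10) = 15
g(10) = -25
max = 15

15


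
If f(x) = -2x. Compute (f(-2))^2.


f(-2) = 4
(4)^2 = 16

16


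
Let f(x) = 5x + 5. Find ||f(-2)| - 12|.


f(-2) = -5
|-5| = 5
|5 - 12| = 7

7


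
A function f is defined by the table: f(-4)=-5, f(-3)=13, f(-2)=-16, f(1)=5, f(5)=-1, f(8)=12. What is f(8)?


Reading from the table at x = 8

12


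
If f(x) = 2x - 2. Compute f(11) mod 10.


0


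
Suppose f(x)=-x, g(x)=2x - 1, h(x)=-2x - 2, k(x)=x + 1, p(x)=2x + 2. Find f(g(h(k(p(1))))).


p(1) = 4
k(4) = 5
h(5) = -12
g(-12) = -25
f(-25) = 25

25


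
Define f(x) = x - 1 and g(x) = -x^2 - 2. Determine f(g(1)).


g(1) = -3
f(-3) = -4

-4


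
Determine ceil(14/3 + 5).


14/3 = 4.6667
4.6667 + 5 = 9.6667
ceil(9.6667) = 10

10


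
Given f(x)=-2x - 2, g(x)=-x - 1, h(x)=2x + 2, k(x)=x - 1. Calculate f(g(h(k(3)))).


k(3) = 2
h(2) = 6
g(6) = -7
f(-7) = 12

12


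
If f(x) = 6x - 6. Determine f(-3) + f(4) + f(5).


18


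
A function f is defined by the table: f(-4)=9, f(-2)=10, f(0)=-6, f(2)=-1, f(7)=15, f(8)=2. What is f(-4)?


Reading from the table at x = -4

9


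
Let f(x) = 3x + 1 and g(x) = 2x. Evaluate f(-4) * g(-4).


f(-4) = -11
g(-4) = -8
Product = 88

88


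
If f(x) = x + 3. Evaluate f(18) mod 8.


f(18) = 21
21 mod 8 = 5

5


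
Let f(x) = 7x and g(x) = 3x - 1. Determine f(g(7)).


g(7) = 20
f(20) = 140

140


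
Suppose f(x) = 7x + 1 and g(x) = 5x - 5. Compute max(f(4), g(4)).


29


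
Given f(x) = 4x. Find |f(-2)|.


8


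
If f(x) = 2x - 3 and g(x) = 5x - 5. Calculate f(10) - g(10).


f(10) = 17
g(10) = 45
Difference = -28

-28


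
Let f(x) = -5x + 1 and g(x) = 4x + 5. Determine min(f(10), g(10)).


f(10) = -49
g(10) = 45
min = -49

-49


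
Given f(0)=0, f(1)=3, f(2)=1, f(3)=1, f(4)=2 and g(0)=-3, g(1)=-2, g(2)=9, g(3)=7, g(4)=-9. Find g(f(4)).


f(4) = 2
g(2) = 9

9


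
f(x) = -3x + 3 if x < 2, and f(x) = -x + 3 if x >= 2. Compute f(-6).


-6 satisfies x < 2
f(-6) = 21

21


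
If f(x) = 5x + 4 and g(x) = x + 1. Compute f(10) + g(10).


f(10) = 54
g(10) = 11
Sum = 65

65


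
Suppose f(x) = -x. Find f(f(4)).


4


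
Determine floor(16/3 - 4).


1


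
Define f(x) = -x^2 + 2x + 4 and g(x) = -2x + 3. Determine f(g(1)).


g(1) = 1
f(1) = (-1)*(1)^2 + 2*(1) + 4 = 5

5


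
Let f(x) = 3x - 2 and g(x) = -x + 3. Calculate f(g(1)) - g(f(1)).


2


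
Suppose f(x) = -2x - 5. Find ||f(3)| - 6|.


f(3) = -11
|-11| = 11
|11 - 6| = 5

5


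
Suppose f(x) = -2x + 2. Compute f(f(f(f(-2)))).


-42


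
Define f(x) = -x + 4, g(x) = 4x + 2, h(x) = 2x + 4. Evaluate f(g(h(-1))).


h(-1) = 2
g(2) = 10
f(10) = -6

-6


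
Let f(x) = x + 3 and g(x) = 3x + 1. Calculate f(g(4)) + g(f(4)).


f(g(4)) = 16
g(f(4)) = 22
Sum = 38

38


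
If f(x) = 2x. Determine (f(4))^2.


f(4) = 8
(8)^2 = 64

64


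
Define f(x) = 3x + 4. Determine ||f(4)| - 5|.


f(4) = 16
|16| = 16
|16 - 5| = 11

11


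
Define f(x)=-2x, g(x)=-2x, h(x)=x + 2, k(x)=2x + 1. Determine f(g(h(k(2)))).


k(2) = 5
h(5) = 7
g(7) = -14
f(-14) = 28

28


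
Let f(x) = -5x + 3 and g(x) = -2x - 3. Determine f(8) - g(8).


f(8) = -37
g(8) = -19
Difference = -18

-18


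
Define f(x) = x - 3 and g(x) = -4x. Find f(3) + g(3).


f(3) = 0
g(3) = -12
Sum = -12

-12


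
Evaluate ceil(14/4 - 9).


14/4 = 3.5
3.5 - 9 = -5.5
ceil(-5.5) = -5

-5


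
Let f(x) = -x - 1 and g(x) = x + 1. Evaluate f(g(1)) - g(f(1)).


f(g(1)) = -3
g(f(1)) = -1
Difference = -2

-2


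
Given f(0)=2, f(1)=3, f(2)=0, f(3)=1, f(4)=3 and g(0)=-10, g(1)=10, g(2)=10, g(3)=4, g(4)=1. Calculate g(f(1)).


f(1) = 3
g(3) = 4

4


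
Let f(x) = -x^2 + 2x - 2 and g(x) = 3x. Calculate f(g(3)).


g(3) = 9
f(9) = (-1)*(9)^2 + 2*(9) - 2 = -65

-65


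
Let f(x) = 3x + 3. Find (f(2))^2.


f(2) = 9
(9)^2 = 81

81


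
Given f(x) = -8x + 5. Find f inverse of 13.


Solve -8x + 5 = 13
x = (13 - 5) / (-8) = -1

-1


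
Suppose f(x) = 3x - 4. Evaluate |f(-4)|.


f(-4) = -16
|-16| = 16

16


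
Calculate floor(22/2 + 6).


22/2 = 11
11 + 6 = 17
floor(17) = 17

17


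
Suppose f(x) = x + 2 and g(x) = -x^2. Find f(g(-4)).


g(-4) = -16
f(-16) = -14

-14


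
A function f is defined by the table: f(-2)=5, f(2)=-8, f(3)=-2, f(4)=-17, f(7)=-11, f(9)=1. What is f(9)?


Reading from the table at x = 9

1


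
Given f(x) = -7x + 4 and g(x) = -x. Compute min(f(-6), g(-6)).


f(-6) = 46
g(-6) = 6
min = 6

6


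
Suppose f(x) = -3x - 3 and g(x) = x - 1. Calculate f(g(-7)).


g(-7) = -8
f(-8) = 21

21


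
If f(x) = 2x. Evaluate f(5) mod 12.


f(5) = 10
10 mod 12 = 10

10


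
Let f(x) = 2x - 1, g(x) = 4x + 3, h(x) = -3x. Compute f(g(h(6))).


h(6) = -18
g(-18) = -69
f(-69) = -139

-139


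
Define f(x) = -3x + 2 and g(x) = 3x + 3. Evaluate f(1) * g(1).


f(1) = -1
g(1) = 6
Product = -6

-6


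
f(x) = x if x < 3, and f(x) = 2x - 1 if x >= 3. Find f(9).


17


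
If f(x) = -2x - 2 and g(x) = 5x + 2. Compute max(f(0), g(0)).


2


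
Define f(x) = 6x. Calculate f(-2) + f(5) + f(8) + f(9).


120


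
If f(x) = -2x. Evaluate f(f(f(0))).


f(0) = 0
f(0) = 0
f(0) = 0

0


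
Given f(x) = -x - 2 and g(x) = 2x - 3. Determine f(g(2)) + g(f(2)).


-14


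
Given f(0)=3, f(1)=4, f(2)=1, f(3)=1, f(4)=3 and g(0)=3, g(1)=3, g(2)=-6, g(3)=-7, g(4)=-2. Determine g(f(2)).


f(2) = 1
g(1) = 3

3


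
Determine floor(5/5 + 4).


5


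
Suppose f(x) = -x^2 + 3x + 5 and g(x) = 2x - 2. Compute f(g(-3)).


g(-3) = -8
f(-8) = (-1)*(-8)^2 + 3*(-8) + 5 = -83

-83


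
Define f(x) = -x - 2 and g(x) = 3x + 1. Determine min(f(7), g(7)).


f(7) = -9
g(7) = 22
min = -9

-9


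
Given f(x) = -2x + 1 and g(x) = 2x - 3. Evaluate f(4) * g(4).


f(4) = -7
g(4) = 5
Product = -35

-35


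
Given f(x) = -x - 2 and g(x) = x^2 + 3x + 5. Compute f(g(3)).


g(3) = 23
f(23) = -25

-25


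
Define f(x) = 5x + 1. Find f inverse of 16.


3


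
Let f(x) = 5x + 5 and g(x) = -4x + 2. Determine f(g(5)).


g(5) = -18
f(-18) = -85

-85


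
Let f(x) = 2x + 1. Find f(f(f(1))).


f(1) = 3
f(3) = 7
f(7) = 15

15


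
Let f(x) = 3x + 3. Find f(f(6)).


f(6) = 21
f(21) = 66

66


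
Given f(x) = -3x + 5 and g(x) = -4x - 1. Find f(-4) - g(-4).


f(-4) = 17
g(-4) = 15
Difference = 2

2


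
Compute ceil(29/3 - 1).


29/3 = 9.6667
9.6667 - 1 = 8.6667
ceil(8.6667) = 9

9


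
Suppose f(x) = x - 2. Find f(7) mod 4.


f(7) = 5
5 mod 4 = 1

1


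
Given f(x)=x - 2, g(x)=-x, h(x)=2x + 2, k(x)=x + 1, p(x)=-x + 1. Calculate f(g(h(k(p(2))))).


p(2) = -1
k(-1) = 0
h(0) = 2
g(2) = -2
f(-2) = -4

-4


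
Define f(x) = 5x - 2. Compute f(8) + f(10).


f(8) = 38
f(10) = 48
Sum = 86

86


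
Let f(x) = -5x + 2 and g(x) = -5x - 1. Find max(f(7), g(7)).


f(7) = -33
g(7) = -36
max = -33

-33


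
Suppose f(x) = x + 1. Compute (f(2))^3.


f(2) = 3
(3)^3 = 27

27


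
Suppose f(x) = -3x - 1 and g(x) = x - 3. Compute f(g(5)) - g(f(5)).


f(g(5)) = -7
g(f(5)) = -19
Difference = 12

12


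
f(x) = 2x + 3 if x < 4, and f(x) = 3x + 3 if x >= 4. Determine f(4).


4 satisfies x >= 4
f(4) = 15

15


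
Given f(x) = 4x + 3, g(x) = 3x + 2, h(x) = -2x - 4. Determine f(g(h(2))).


h(2) = -8
g(-8) = -22
f(-22) = -85

-85


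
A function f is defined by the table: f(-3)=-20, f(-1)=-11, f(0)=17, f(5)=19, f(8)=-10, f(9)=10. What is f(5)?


Reading from the table at x = 5

19


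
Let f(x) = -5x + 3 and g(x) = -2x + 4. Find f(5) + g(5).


f(5) = -22
g(5) = -6
Sum = -28

-28


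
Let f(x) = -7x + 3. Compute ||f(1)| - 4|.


f(1) = -4
|-4| = 4
|4 - 4| = 0

0


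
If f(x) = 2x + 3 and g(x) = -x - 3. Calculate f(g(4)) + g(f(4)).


f(g(4)) = -11
g(f(4)) = -14
Sum = -25

-25
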